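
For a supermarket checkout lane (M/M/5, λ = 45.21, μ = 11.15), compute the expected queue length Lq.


a = λ/μ = 4.0547; ρ = a/5 = 0.8109
P₀ = 0.011911
Lq = P₀·a^c·ρ / (c!·(1−ρ)²) = 0.011911·1095.96882·0.8109/(120·0.03574)
= 2.46811

Final: 2.46811


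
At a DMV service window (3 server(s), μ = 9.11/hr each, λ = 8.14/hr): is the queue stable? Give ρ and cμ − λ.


Total capacity cμ = 3·9.11 = 27.33/hr
ρ = λ/(cμ) = 8.14/27.33 = 0.2978
Stable ⇔ ρ < 1: YES
Spare capacity = cμ − λ = 27.33 − 8.14 = 19.19/hr

Final: ρ = 0.2978; stable; margin = 19.19/hr


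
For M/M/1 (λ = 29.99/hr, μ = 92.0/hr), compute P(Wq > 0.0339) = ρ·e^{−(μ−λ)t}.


ρ = 29.99/92.0 = 0.3260
P(Wq > t) = ρ·e^{−(μ−λ)t} = 0.3260·e^{−2.1021}
= 0.3260·0.122195 = 0.039833

Final: 0.039833


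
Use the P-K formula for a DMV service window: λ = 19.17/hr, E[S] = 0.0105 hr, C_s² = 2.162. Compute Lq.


ρ = λ·E[S] = 19.17·0.0105 = 0.2013
Lq = ρ²(1+C_s²)/(2(1−ρ)) = 0.04052·(1+2.162)/(2·0.7987)
= 0.04052·3.1620/1.5974 = 0.08020

Final: 0.08020


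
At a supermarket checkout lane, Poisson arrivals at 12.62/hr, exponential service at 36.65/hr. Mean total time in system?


W = 1/(μ−λ) = 1/(36.65 − 12.62) = 1/24.03 = 0.04161 hr

Final: 0.04161 hr


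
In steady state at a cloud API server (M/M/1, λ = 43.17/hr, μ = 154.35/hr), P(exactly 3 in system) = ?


ρ = 43.17/154.35 = 0.2797
P_n = (1−ρ)·ρ^n = (1 − 0.2797)·0.2797^3 = 0.7203·0.021879 = 0.015760

Final: 0.015760


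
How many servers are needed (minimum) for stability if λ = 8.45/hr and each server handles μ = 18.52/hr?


Stability requires cμ > λ ⇔ c > λ/μ.
λ/μ = 8.45/18.52 = 0.4563
Minimum integer c = ⌊0.4563⌋ + 1 = 1
Check: 1·18.52 = 18.52 > 8.45, while 0·18.52 = 0.00 ≤ 8.45

Final: 1 servers


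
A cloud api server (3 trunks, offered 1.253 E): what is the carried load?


B(3,1.253) = 0.097410 (Erlang-B)
Carried load = a(1 − B) = 1.253·(1 − 0.097410) = 1.253·0.902590 = 1.1309 E

Final: 1.1309 Erlangs


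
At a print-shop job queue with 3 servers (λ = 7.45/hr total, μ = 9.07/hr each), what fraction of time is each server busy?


ρ = λ/(cμ) = 7.45/(3·9.07) = 7.45/27.21 = 0.2738

Final: 0.2738


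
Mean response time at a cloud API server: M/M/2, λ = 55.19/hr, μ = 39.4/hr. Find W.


a = 1.4008; ρ = 0.7004; P₀ = 0.176207
Lq = P₀·a^c·ρ/(c!(1−ρ)²) = 1.34870
Wq = Lq/λ = 1.34870/55.19 = 0.02444 hr
W = Wq + 1/μ = 0.02444 + 0.02538 = 0.04982 hr

Final: 0.04982 hr


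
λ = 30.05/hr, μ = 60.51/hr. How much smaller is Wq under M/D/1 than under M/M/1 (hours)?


ρ = 30.05/60.51 = 0.4966
Wq(M/M/1) = ρ/(μ−λ) = 0.4966/30.46 = 0.01630 hr
Wq(M/D/1) = ρ/(2(μ−λ)) = 0.008152 hr
Savings = 0.01630 − 0.008152 = 0.008152 hr

Final: 0.008152 hr


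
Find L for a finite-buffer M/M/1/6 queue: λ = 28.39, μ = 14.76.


ρ = 28.39/14.76 = 1.9234
L = ρ[1 − (K+1)ρ^K + Kρ^(K+1)] / [(1−ρ)(1−ρ^(K+1))]
Numerator: 1.9234·(1 − 7·50.637728 + 6·97.398719) = 444.176975
Denominator: (-0.9234)·(-96.398719) = 89.018600
L = 444.176975/89.018600 = 4.9897

Final: 4.9897


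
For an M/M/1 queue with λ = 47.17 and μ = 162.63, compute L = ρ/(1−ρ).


ρ = λ/μ = 47.17/162.63 = 0.2900
L = ρ/(1−ρ) = 0.2900/(1 − 0.2900) = 0.2900/0.7100 = 0.4085

Final: 0.4085


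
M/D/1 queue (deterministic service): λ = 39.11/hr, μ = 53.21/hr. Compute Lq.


ρ = 39.11/53.21 = 0.7350
M/D/1: Lq = ρ²/(2(1−ρ)) = 0.5402/(2·0.2650) = 1.01937

Final: 1.01937


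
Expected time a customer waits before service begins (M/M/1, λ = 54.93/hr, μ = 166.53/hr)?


ρ = 54.93/166.53 = 0.3299
Wq = ρ/(μ−λ) = 0.3299/(166.53 − 54.93) = 0.3299/111.60 = 0.002956 hr

Final: 0.002956 hr


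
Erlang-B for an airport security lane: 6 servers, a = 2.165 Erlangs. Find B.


B(c,a) = (a^c/c!) / Σ_{k=0}^{c} a^k/k!
a^6/6! = 0.143026
Σ terms (k=0..6): 1.00000 + 2.16500 + 2.34361 + 1.69131 + 0.91542 + 0.39638 + 0.14303 = 8.654742
B = 0.143026/8.654742 = 0.016526

Final: 0.016526


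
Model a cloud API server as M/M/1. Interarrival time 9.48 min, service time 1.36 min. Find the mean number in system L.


λ = 60/9.48 = 6.3291 /hr
μ = 60/1.36 = 44.1176 /hr
ρ = λ/μ = 6.3291/44.1176 = 0.1435
L = ρ/(1−ρ) = 0.1435/0.8565 = 0.1675

Final: 0.1675


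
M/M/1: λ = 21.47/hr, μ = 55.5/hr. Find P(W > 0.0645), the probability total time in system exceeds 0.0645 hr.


W ~ Exponential(μ−λ) for M/M/1.
μ − λ = 55.5 − 21.47 = 34.0300
P(W > t) = e^{−(μ−λ)t} = e^{−2.1949} = 0.111366

Final: 0.111366


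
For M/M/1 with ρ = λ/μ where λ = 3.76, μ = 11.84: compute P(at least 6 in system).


ρ = 3.76/11.84 = 0.3176
P(N ≥ n) = ρ^n = 0.3176^6 = 0.001026

Final: 0.001026


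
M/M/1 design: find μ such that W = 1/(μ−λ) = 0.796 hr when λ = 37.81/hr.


W = 1/(μ−λ) ⇒ μ − λ = 1/W = 1/0.796 = 1.2563
μ = λ + 1/W = 37.81 + 1.2563 = 39.0663 per hr

Final: 39.0663 /hr


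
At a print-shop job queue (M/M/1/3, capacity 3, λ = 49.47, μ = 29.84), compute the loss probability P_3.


ρ = λ/μ = 49.47/29.84 = 1.6578
P_K = (1−ρ)ρ^K/(1−ρ^(K+1)) = (-0.6578·4.556478)/(1 − 7.553920)
= -2.997442/-6.553920 = 0.457351

Final: 0.457351


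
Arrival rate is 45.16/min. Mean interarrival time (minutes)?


Mean interarrival time = 1/λ = 1/45.16 minute = 0.02214 minute
In minutes: 0.02214 × 1 = 0.02214 min

Final: 0.02214 min


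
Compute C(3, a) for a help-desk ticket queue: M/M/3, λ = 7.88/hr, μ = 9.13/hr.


a = λ/μ = 0.8631; ρ = a/3 = 0.2877
P₀ = 0.419114 (from M/M/c formula)
C(c,a) = [a^c/(c!(1−ρ))]·P₀ = [0.64293/(6·0.7123)]·0.419114
= 0.15044·0.419114 = 0.063050

Final: 0.063050


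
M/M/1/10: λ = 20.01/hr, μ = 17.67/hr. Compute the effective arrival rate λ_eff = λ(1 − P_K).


ρ = 1.1324; P_K = (1−ρ)ρ^10/(1−ρ^11) = 0.156887
λ_eff = λ(1 − P_K) = 20.01·(1 − 0.156887) = 20.01·0.843113 = 16.8707 /hr

Final: 16.8707 /hr


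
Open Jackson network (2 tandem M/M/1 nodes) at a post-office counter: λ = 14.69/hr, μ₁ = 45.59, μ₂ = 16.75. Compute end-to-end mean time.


Each node sees arrival rate λ = 14.69/hr (tandem ⇒ throughput preserved).
W₁ = 1/(μ₁−λ) = 1/(45.59−14.69) = 0.03236 hr
W₂ = 1/(μ₂−λ) = 1/(16.75−14.69) = 0.48544 hr
W_total = W₁ + W₂ = 0.03236 + 0.48544 = 0.51780 hr

Final: 0.51780 hr


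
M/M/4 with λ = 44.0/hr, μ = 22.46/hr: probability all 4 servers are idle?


a = λ/μ = 44.0/22.46 = 1.9590; ρ = a/c = 0.4898
Σ_{k=0}^{3} a^k/k! (terms k=0..3) = 1.00000 + 1.95904 + 1.91892 + 1.25308 = 6.13103
Tail: a^4/(4!(1−ρ)) = 14.72895/(24·0.5102) = 1.20278
P₀ = 1/(6.13103 + 1.20278) = 1/7.33381 = 0.136355

Final: 0.136355


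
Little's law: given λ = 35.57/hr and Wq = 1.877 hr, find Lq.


Lq = λWq = 35.57·1.877 = 66.7649

Final: 66.7649


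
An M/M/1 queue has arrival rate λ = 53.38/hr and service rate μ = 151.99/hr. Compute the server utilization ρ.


ρ = λ/μ = 53.38/151.99 = 0.3512

Final: 0.3512


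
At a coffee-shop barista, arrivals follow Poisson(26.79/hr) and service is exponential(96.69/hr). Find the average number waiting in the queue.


ρ = 26.79/96.69 = 0.2771
Lq = ρ²/(1−ρ) = 0.07677/0.7229 = 0.1062

Final: 0.1062


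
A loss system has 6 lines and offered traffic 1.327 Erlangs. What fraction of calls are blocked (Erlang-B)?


B(c,a) = (a^c/c!) / Σ_{k=0}^{c} a^k/k!
a^6/6! = 0.007584
Σ terms (k=0..6): 1.00000 + 1.32700 + 0.88046 + 0.38946 + 0.12920 + 0.03429 + 0.007584 = 3.768001
B = 0.007584/3.768001 = 0.002013

Final: 0.002013


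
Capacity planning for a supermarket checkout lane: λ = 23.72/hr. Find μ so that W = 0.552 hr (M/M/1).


W = 1/(μ−λ) ⇒ μ − λ = 1/W = 1/0.552 = 1.8116
μ = λ + 1/W = 23.72 + 1.8116 = 25.5316 per hr

Final: 25.5316 /hr


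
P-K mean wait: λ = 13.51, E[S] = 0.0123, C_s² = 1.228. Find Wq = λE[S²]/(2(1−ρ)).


ρ = λ·E[S] = 13.51·0.0123 = 0.1662
E[S²] = E[S]²(1+C_s²) = 0.0123²·(1+1.228) = 0.0003371
Wq = λ·E[S²]/(2(1−ρ)) = 13.51·0.0003371/(2·0.8338) = 0.002731 hr

Final: 0.002731 hr


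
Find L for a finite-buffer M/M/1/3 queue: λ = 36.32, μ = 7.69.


ρ = 36.32/7.69 = 4.7230
L = ρ[1 − (K+1)ρ^K + Kρ^(K+1)] / [(1−ρ)(1−ρ^(K+1))]
Numerator: 4.7230·(1 − 4·105.355812 + 3·497.597283) = 5064.815022
Denominator: (-3.7230)·(-496.597283) = 1848.840079
L = 5064.815022/1848.840079 = 2.7395

Final: 2.7395


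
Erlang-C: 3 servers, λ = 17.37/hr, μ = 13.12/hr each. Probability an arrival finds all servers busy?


a = λ/μ = 1.3239; ρ = a/3 = 0.4413
P₀ = 0.256897 (from M/M/c formula)
C(c,a) = [a^c/(c!(1−ρ))]·P₀ = [2.32059/(6·0.5587)]·0.256897
= 0.69227·0.256897 = 0.177843

Final: 0.177843


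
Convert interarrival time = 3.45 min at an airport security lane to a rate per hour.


λ = 1/(interarrival time) in consistent units.
1 hour = 60 min, so λ = 60/3.45 = 17.3913 per hour

Final: 17.3913 /hr


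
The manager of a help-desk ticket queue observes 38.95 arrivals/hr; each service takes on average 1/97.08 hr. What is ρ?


ρ = λ/μ = 38.95/97.08 = 0.4012

Final: 0.4012


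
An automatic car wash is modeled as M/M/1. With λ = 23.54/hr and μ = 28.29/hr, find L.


ρ = λ/μ = 23.54/28.29 = 0.8321
L = ρ/(1−ρ) = 0.8321/(1 − 0.8321) = 0.8321/0.1679 = 4.9558

Final: 4.9558


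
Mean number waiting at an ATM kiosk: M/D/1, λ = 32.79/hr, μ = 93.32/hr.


ρ = 32.79/93.32 = 0.3514
M/D/1: Lq = ρ²/(2(1−ρ)) = 0.1235/(2·0.6486) = 0.09517

Final: 0.09517


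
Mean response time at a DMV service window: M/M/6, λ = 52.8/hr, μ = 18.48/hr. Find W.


a = 2.8571; ρ = 0.4762; P₀ = 0.056716
Lq = P₀·a^c·ρ/(c!(1−ρ)²) = 0.07437
Wq = Lq/λ = 0.07437/52.8 = 0.001409 hr
W = Wq + 1/μ = 0.001409 + 0.05411 = 0.05552 hr

Final: 0.05552 hr


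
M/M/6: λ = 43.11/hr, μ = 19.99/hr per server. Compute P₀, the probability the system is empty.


a = λ/μ = 43.11/19.99 = 2.1566; ρ = a/c = 0.3594
Σ_{k=0}^{5} a^k/k! (terms k=0..5) = 1.00000 + 2.15658 + 2.32541 + 1.67165 + 0.90126 + 0.38873 = 8.44363
Tail: a^6/(6!(1−ρ)) = 100.59847/(720·0.6406) = 0.21812
P₀ = 1/(8.44363 + 0.21812) = 1/8.66174 = 0.115450

Final: 0.115450


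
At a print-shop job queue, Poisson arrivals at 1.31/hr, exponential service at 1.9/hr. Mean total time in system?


W = 1/(μ−λ) = 1/(1.9 − 1.31) = 1/0.5900 = 1.6949 hr

Final: 1.6949 hr


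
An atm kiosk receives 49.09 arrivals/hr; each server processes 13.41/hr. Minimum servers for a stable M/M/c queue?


Stability requires cμ > λ ⇔ c > λ/μ.
λ/μ = 49.09/13.41 = 3.6607
Minimum integer c = ⌊3.6607⌋ + 1 = 4
Check: 4·13.41 = 53.64 > 49.09, while 3·13.41 = 40.23 ≤ 49.09

Final: 4 servers


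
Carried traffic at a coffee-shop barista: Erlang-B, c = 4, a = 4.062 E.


B(4,4.062) = 0.316630 (Erlang-B)
Carried load = a(1 − B) = 4.062·(1 − 0.316630) = 4.062·0.683370 = 2.7758 E

Final: 2.7758 Erlangs


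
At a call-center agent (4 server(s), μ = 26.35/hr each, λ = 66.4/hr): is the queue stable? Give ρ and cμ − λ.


Total capacity cμ = 4·26.35 = 105.40/hr
ρ = λ/(cμ) = 66.4/105.40 = 0.6300
Stable ⇔ ρ < 1: YES
Spare capacity = cμ − λ = 105.40 − 66.4 = 39.00/hr

Final: ρ = 0.6300; stable; margin = 39.00/hr


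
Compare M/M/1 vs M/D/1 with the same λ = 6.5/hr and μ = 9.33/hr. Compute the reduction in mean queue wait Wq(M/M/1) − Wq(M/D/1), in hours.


ρ = 6.5/9.33 = 0.6967
Wq(M/M/1) = ρ/(μ−λ) = 0.6967/2.83 = 0.24618 hr
Wq(M/D/1) = ρ/(2(μ−λ)) = 0.12309 hr
Savings = 0.24618 − 0.12309 = 0.12309 hr

Final: 0.12309 hr


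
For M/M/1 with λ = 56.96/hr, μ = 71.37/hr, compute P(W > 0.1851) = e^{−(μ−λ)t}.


W ~ Exponential(μ−λ) for M/M/1.
μ − λ = 71.37 − 56.96 = 14.4100
P(W > t) = e^{−(μ−λ)t} = e^{−2.6673} = 0.069440

Final: 0.069440


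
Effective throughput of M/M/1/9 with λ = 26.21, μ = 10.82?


ρ = 2.4224; P_K = (1−ρ)ρ^9/(1−ρ^10) = 0.587265
λ_eff = λ(1 − P_K) = 26.21·(1 − 0.587265) = 26.21·0.412735 = 10.8178 /hr

Final: 10.8178 /hr


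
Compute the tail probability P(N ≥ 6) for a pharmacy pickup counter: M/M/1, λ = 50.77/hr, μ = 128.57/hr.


ρ = 50.77/128.57 = 0.3949
P(N ≥ n) = ρ^n = 0.3949^6 = 0.003791

Final: 0.003791


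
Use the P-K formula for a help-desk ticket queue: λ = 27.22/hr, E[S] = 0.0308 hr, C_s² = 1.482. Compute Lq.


ρ = λ·E[S] = 27.22·0.0308 = 0.8384
Lq = ρ²(1+C_s²)/(2(1−ρ)) = 0.7029·(1+1.482)/(2·0.1616)
= 0.7029·2.4820/0.3232 = 5.39689

Final: 5.39689


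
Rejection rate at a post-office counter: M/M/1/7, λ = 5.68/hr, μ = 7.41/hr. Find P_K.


ρ = λ/μ = 5.68/7.41 = 0.7665
P_K = (1−ρ)ρ^K/(1−ρ^(K+1)) = (0.2335·0.155493)/(1 − 0.119190)
= 0.036303/0.880810 = 0.041215

Final: 0.041215


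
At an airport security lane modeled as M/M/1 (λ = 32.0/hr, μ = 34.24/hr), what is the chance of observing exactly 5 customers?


ρ = 32.0/34.24 = 0.9346
P_n = (1−ρ)·ρ^n = (1 − 0.9346)·0.9346^5 = 0.06542·0.712986 = 0.046644

Final: 0.046644


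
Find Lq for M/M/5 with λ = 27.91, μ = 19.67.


a = λ/μ = 1.4189; ρ = a/5 = 0.2838
P₀ = 0.241692
Lq = P₀·a^c·ρ / (c!·(1−ρ)²) = 0.241692·5.75145·0.2838/(120·0.51297)
= 0.006408

Final: 0.006408


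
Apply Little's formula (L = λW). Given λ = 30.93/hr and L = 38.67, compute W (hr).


W = L/λ = 38.67/30.93 = 1.2502 hr

Final: 1.2502 hr


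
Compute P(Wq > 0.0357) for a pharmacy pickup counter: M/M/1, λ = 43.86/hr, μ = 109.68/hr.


ρ = 43.86/109.68 = 0.3999
P(Wq > t) = ρ·e^{−(μ−λ)t} = 0.3999·e^{−2.3498}
= 0.3999·0.095391 = 0.038146

Final: 0.038146


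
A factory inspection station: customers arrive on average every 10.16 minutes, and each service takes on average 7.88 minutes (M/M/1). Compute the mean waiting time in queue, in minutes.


λ = 60/10.16 = 5.9055 /hr
μ = 60/7.88 = 7.6142 /hr
ρ = λ/μ = 5.9055/7.6142 = 0.7756
Wq = ρ/(μ−λ) = 0.7756/(7.6142−5.9055) = 0.45391 hr
In minutes: 0.45391·60 = 27.234 min

Final: 27.234 min


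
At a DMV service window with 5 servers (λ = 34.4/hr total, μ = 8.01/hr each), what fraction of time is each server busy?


ρ = λ/(cμ) = 34.4/(5·8.01) = 34.4/40.05 = 0.8589

Final: 0.8589


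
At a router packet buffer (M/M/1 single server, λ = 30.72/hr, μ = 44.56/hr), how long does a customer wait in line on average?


ρ = 30.72/44.56 = 0.6894
Wq = ρ/(μ−λ) = 0.6894/(44.56 − 30.72) = 0.6894/13.84 = 0.04981 hr

Final: 0.04981 hr


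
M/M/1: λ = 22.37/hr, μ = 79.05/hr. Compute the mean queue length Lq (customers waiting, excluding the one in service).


ρ = 22.37/79.05 = 0.2830
Lq = ρ²/(1−ρ) = 0.08008/0.7170 = 0.1117

Final: 0.1117


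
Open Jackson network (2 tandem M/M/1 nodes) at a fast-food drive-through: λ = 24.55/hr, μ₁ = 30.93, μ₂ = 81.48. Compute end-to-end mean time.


Each node sees arrival rate λ = 24.55/hr (tandem ⇒ throughput preserved).
W₁ = 1/(μ₁−λ) = 1/(30.93−24.55) = 0.15674 hr
W₂ = 1/(μ₂−λ) = 1/(81.48−24.55) = 0.01757 hr
W_total = W₁ + W₂ = 0.15674 + 0.01757 = 0.17431 hr

Final: 0.17431 hr


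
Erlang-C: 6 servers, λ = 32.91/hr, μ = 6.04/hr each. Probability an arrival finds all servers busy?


a = λ/μ = 5.4487; ρ = a/6 = 0.9081
P₀ = 0.001921 (from M/M/c formula)
C(c,a) = [a^c/(c!(1−ρ))]·P₀ = [26166.50158/(720·0.09189)]·0.001921
= 395.50968·0.001921 = 0.759856

Final: 0.759856


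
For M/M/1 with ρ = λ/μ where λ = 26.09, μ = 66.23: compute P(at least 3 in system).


ρ = 26.09/66.23 = 0.3939
P(N ≥ n) = ρ^n = 0.3939^3 = 0.061131

Final: 0.061131


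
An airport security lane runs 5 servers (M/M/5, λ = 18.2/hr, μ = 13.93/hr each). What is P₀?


a = λ/μ = 18.2/13.93 = 1.3065; ρ = a/c = 0.2613
Σ_{k=0}^{4} a^k/k! (terms k=0..4) = 1.00000 + 1.30653 + 0.85351 + 0.37171 + 0.12141 = 3.65318
Tail: a^5/(5!(1−ρ)) = 3.80716/(120·0.7387) = 0.04295
P₀ = 1/(3.65318 + 0.04295) = 1/3.69612 = 0.270554

Final: 0.270554


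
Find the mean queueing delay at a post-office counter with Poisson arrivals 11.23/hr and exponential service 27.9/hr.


ρ = 11.23/27.9 = 0.4025
Wq = ρ/(μ−λ) = 0.4025/(27.9 − 11.23) = 0.4025/16.67 = 0.02415 hr

Final: 0.02415 hr


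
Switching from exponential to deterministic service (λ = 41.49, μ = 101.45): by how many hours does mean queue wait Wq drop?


ρ = 41.49/101.45 = 0.4090
Wq(M/M/1) = ρ/(μ−λ) = 0.4090/59.96 = 0.006821 hr
Wq(M/D/1) = ρ/(2(μ−λ)) = 0.003410 hr
Savings = 0.006821 − 0.003410 = 0.003410 hr

Final: 0.003410 hr


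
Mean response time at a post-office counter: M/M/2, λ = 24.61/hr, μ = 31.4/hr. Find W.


a = 0.7838; ρ = 0.3919; P₀ = 0.436907
Lq = P₀·a^c·ρ/(c!(1−ρ)²) = 0.14220
Wq = Lq/λ = 0.14220/24.61 = 0.005778 hr
W = Wq + 1/μ = 0.005778 + 0.03185 = 0.03763 hr

Final: 0.03763 hr


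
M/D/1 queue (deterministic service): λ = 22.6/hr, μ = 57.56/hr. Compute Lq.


ρ = 22.6/57.56 = 0.3926
M/D/1: Lq = ρ²/(2(1−ρ)) = 0.1542/(2·0.6074) = 0.12691

Final: 0.12691


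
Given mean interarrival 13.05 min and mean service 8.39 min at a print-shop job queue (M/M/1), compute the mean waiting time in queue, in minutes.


λ = 60/13.05 = 4.5977 /hr
μ = 60/8.39 = 7.1514 /hr
ρ = λ/μ = 4.5977/7.1514 = 0.6429
Wq = ρ/(μ−λ) = 0.6429/(7.1514−4.5977) = 0.25176 hr
In minutes: 0.25176·60 = 15.106 min

Final: 15.106 min


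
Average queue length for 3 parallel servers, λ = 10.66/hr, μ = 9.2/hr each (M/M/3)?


a = λ/μ = 1.1587; ρ = a/3 = 0.3862
P₀ = 0.307464
Lq = P₀·a^c·ρ / (c!·(1−ρ)²) = 0.307464·1.55564·0.3862/(6·0.37671)
= 0.08173

Final: 0.08173


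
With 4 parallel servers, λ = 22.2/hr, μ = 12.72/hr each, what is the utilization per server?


ρ = λ/(cμ) = 22.2/(4·12.72) = 22.2/50.88 = 0.4363

Final: 0.4363


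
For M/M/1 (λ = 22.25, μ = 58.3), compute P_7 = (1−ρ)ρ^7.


ρ = 22.25/58.3 = 0.3816
P_n = (1−ρ)·ρ^n = (1 − 0.3816)·0.3816^7 = 0.6184·0.001179 = 0.0007292

Final: 0.0007292


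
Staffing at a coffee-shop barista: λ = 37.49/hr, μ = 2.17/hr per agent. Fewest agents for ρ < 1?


Stability requires cμ > λ ⇔ c > λ/μ.
λ/μ = 37.49/2.17 = 17.2765
Minimum integer c = ⌊17.2765⌋ + 1 = 18
Check: 18·2.17 = 39.06 > 37.49, while 17·2.17 = 36.89 ≤ 37.49

Final: 18 servers


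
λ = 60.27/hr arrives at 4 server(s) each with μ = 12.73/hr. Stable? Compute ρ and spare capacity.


Total capacity cμ = 4·12.73 = 50.92/hr
ρ = λ/(cμ) = 60.27/50.92 = 1.1836
Stable ⇔ ρ < 1: NO
Spare capacity = cμ − λ = 50.92 − 60.27 = -9.35/hr

Final: ρ = 1.1836; unstable; margin = -9.35/hr


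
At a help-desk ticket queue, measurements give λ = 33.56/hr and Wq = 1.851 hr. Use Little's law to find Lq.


Lq = λWq = 33.56·1.851 = 62.1196

Final: 62.1196


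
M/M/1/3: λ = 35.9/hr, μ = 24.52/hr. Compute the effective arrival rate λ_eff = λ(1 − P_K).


ρ = 1.4641; P_K = (1−ρ)ρ^3/(1−ρ^4) = 0.405165
λ_eff = λ(1 − P_K) = 35.9·(1 − 0.405165) = 35.9·0.594835 = 21.3546 /hr

Final: 21.3546 /hr


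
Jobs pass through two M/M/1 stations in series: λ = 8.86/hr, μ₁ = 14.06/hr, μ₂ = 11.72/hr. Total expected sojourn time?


Each node sees arrival rate λ = 8.86/hr (tandem ⇒ throughput preserved).
W₁ = 1/(μ₁−λ) = 1/(14.06−8.86) = 0.19231 hr
W₂ = 1/(μ₂−λ) = 1/(11.72−8.86) = 0.34965 hr
W_total = W₁ + W₂ = 0.19231 + 0.34965 = 0.54196 hr

Final: 0.54196 hr


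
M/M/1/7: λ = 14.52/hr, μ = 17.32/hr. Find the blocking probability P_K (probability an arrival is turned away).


ρ = λ/μ = 14.52/17.32 = 0.8383
P_K = (1−ρ)ρ^K/(1−ρ^(K+1)) = (0.1617·0.291026)/(1 − 0.243978)
= 0.047048/0.756022 = 0.062231

Final: 0.062231


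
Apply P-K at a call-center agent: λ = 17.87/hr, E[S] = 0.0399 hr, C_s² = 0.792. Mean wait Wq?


ρ = λ·E[S] = 17.87·0.0399 = 0.7130
E[S²] = E[S]²(1+C_s²) = 0.0399²·(1+0.792) = 0.002853
Wq = λ·E[S²]/(2(1−ρ)) = 17.87·0.002853/(2·0.2870) = 0.08882 hr

Final: 0.08882 hr


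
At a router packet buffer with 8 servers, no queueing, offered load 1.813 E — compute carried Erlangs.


B(8,1.813) = 0.0004724 (Erlang-B)
Carried load = a(1 − B) = 1.813·(1 − 0.0004724) = 1.813·0.999528 = 1.8121 E

Final: 1.8121 Erlangs


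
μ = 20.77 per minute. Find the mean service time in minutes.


Mean service time = 1/μ = 1/20.77 minute = 0.04815 minute
In minutes: 0.04815 × 1 = 0.04815 min

Final: 0.04815 min


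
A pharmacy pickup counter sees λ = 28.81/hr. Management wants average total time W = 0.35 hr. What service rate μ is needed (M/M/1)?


W = 1/(μ−λ) ⇒ μ − λ = 1/W = 1/0.35 = 2.8571
μ = λ + 1/W = 28.81 + 2.8571 = 31.6671 per hr

Final: 31.6671 /hr


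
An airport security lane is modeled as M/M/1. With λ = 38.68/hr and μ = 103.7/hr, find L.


ρ = λ/μ = 38.68/103.7 = 0.3730
L = ρ/(1−ρ) = 0.3730/(1 − 0.3730) = 0.3730/0.6270 = 0.5949

Final: 0.5949


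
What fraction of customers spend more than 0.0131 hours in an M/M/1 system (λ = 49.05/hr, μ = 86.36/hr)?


W ~ Exponential(μ−λ) for M/M/1.
μ − λ = 86.36 − 49.05 = 37.3100
P(W > t) = e^{−(μ−λ)t} = e^{−0.4888} = 0.613386

Final: 0.613386


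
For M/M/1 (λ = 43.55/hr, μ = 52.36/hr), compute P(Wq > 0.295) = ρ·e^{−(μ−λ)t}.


ρ = 43.55/52.36 = 0.8317
P(Wq > t) = ρ·e^{−(μ−λ)t} = 0.8317·e^{−2.5990}
= 0.8317·0.074352 = 0.061841

Final: 0.061841


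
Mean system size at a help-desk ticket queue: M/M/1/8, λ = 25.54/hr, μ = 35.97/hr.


ρ = 25.54/35.97 = 0.7100
L = ρ[1 − (K+1)ρ^K + Kρ^(K+1)] / [(1−ρ)(1−ρ^(K+1))]
Numerator: 0.7100·(1 − 9·0.064602 + 8·0.045870) = 0.557763
Denominator: (0.2900)·(0.954130) = 0.276663
L = 0.557763/0.276663 = 2.0160

Final: 2.0160


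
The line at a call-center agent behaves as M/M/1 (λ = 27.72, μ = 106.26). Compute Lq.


ρ = 27.72/106.26 = 0.2609
Lq = ρ²/(1−ρ) = 0.06805/0.7391 = 0.09207

Final: 0.09207


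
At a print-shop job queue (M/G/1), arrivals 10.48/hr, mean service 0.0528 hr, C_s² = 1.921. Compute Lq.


ρ = λ·E[S] = 10.48·0.0528 = 0.5533
Lq = ρ²(1+C_s²)/(2(1−ρ)) = 0.3062·(1+1.921)/(2·0.4467)
= 0.3062·2.9210/0.8933 = 1.00120

Final: 1.00120


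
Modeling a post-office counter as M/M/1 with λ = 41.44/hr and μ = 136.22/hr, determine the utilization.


ρ = λ/μ = 41.44/136.22 = 0.3042

Final: 0.3042


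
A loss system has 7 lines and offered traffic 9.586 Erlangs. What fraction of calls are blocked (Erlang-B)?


B(c,a) = (a^c/c!) / Σ_{k=0}^{c} a^k/k!
a^7/7! = 1475.813355
Σ terms (k=0..7): 1.00000 + 9.58600 + 45.94570 + 146.81182 + 351.83453 + 674.53716 + 1077.68553 + 1475.81336 = 3783.214087
B = 1475.813355/3783.214087 = 0.390095

Final: 0.390095


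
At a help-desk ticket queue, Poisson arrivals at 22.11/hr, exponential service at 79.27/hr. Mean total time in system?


W = 1/(μ−λ) = 1/(79.27 − 22.11) = 1/57.16 = 0.01749 hr

Final: 0.01749 hr


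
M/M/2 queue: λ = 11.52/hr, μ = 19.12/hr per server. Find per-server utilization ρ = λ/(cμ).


ρ = λ/(cμ) = 11.52/(2·19.12) = 11.52/38.24 = 0.3013

Final: 0.3013


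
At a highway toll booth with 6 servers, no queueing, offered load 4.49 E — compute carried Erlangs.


B(6,4.49) = 0.153415 (Erlang-B)
Carried load = a(1 − B) = 4.49·(1 − 0.153415) = 4.49·0.846585 = 3.8012 E

Final: 3.8012 Erlangs


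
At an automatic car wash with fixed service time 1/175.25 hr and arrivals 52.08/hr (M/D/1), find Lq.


ρ = 52.08/175.25 = 0.2972
M/D/1: Lq = ρ²/(2(1−ρ)) = 0.08831/(2·0.7028) = 0.06283

Final: 0.06283


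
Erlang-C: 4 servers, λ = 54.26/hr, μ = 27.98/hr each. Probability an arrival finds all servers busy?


a = λ/μ = 1.9392; ρ = a/4 = 0.4848
P₀ = 0.139298 (from M/M/c formula)
C(c,a) = [a^c/(c!(1−ρ))]·P₀ = [14.14257/(24·0.5152)]·0.139298
= 1.14380·0.139298 = 0.159329

Final: 0.159329


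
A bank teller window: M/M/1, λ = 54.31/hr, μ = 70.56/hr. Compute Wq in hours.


ρ = 54.31/70.56 = 0.7697
Wq = ρ/(μ−λ) = 0.7697/(70.56 − 54.31) = 0.7697/16.25 = 0.04737 hr

Final: 0.04737 hr


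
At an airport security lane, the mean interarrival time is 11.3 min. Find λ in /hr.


λ = 1/(interarrival time) in consistent units.
1 hour = 60 min, so λ = 60/11.3 = 5.3097 per hour

Final: 5.3097 /hr


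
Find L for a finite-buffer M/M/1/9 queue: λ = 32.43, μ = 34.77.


ρ = 32.43/34.77 = 0.9327
L = ρ[1 − (K+1)ρ^K + Kρ^(K+1)] / [(1−ρ)(1−ρ^(K+1))]
Numerator: 0.9327·(1 − 10·0.534171 + 9·0.498222) = 0.132709
Denominator: (0.06730)·(0.501778) = 0.033769
L = 0.132709/0.033769 = 3.9299

Final: 3.9299


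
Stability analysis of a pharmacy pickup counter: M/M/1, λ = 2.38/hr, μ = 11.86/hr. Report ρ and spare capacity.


Total capacity cμ = 1·11.86 = 11.86/hr
ρ = λ/(cμ) = 2.38/11.86 = 0.2007
Stable ⇔ ρ < 1: YES
Spare capacity = cμ − λ = 11.86 − 2.38 = 9.48/hr

Final: ρ = 0.2007; stable; margin = 9.48/hr


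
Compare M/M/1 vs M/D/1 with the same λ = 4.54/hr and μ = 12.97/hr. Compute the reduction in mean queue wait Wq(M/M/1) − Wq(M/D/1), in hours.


ρ = 4.54/12.97 = 0.3500
Wq(M/M/1) = ρ/(μ−λ) = 0.3500/8.43 = 0.04152 hr
Wq(M/D/1) = ρ/(2(μ−λ)) = 0.02076 hr
Savings = 0.04152 − 0.02076 = 0.02076 hr

Final: 0.02076 hr


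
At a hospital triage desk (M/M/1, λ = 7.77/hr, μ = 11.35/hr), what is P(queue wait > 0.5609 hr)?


ρ = 7.77/11.35 = 0.6846
P(Wq > t) = ρ·e^{−(μ−λ)t} = 0.6846·e^{−2.0080}
= 0.6846·0.134254 = 0.091908

Final: 0.091908


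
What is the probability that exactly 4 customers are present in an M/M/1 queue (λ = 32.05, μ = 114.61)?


ρ = 32.05/114.61 = 0.2796
P_n = (1−ρ)·ρ^n = (1 − 0.2796)·0.2796^4 = 0.7204·0.006115 = 0.004405

Final: 0.004405


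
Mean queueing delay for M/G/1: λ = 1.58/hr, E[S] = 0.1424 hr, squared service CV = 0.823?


ρ = λ·E[S] = 1.58·0.1424 = 0.2250
E[S²] = E[S]²(1+C_s²) = 0.1424²·(1+0.823) = 0.036966
Wq = λ·E[S²]/(2(1−ρ)) = 1.58·0.036966/(2·0.7750) = 0.03768 hr

Final: 0.03768 hr


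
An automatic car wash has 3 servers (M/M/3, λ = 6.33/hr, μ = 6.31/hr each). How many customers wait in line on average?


a = λ/μ = 1.0032; ρ = a/3 = 0.3344
P₀ = 0.362433
Lq = P₀·a^c·ρ / (c!·(1−ρ)²) = 0.362433·1.00954·0.3344/(6·0.44304)
= 0.04603

Final: 0.04603


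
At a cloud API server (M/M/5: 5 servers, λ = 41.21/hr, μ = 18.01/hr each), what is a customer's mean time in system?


a = 2.2882; ρ = 0.4576; P₀ = 0.099913
Lq = P₀·a^c·ρ/(c!(1−ρ)²) = 0.08125
Wq = Lq/λ = 0.08125/41.21 = 0.001972 hr
W = Wq + 1/μ = 0.001972 + 0.05552 = 0.05750 hr

Final: 0.05750 hr


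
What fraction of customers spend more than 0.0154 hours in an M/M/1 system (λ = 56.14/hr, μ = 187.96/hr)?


W ~ Exponential(μ−λ) for M/M/1.
μ − λ = 187.96 − 56.14 = 131.8200
P(W > t) = e^{−(μ−λ)t} = e^{−2.0300} = 0.131332

Final: 0.131332


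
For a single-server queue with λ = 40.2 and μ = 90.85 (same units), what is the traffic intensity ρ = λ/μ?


ρ = λ/μ = 40.2/90.85 = 0.4425

Final: 0.4425


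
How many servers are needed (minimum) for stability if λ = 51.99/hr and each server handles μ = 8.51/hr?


Stability requires cμ > λ ⇔ c > λ/μ.
λ/μ = 51.99/8.51 = 6.1093
Minimum integer c = ⌊6.1093⌋ + 1 = 7
Check: 7·8.51 = 59.57 > 51.99, while 6·8.51 = 51.06 ≤ 51.99

Final: 7 servers


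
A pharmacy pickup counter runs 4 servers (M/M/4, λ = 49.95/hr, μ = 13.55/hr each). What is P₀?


a = λ/μ = 49.95/13.55 = 3.6863; ρ = a/c = 0.9216
Σ_{k=0}^{3} a^k/k! (terms k=0..3) = 1.00000 + 3.68635 + 6.79458 + 8.34906 = 19.82998
Tail: a^4/(4!(1−ρ)) = 184.66508/(24·0.07841) = 98.12596
P₀ = 1/(19.82998 + 98.12596) = 1/117.95594 = 0.008478

Final: 0.008478


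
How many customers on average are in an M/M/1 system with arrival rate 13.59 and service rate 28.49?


ρ = λ/μ = 13.59/28.49 = 0.4770
L = ρ/(1−ρ) = 0.4770/(1 − 0.4770) = 0.4770/0.5230 = 0.9121

Final: 0.9121


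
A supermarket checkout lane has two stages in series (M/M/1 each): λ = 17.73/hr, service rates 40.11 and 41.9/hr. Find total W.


Each node sees arrival rate λ = 17.73/hr (tandem ⇒ throughput preserved).
W₁ = 1/(μ₁−λ) = 1/(40.11−17.73) = 0.04468 hr
W₂ = 1/(μ₂−λ) = 1/(41.9−17.73) = 0.04137 hr
W_total = W₁ + W₂ = 0.04468 + 0.04137 = 0.08606 hr

Final: 0.08606 hr


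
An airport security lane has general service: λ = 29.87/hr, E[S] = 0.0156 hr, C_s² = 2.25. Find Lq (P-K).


ρ = λ·E[S] = 29.87·0.0156 = 0.4660
Lq = ρ²(1+C_s²)/(2(1−ρ)) = 0.2171·(1+2.25)/(2·0.5340)
= 0.2171·3.2500/1.0681 = 0.66071

Final: 0.66071


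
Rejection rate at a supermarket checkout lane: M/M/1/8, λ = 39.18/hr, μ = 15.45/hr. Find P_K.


ρ = λ/μ = 39.18/15.45 = 2.5359
P_K = (1−ρ)ρ^K/(1−ρ^(K+1)) = (-1.5359·1710.360205)/(1 − 4337.340636)
= -2626.980431/-4336.340636 = 0.605806

Final: 0.605806


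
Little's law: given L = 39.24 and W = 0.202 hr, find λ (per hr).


λ = L/W = 39.24/0.202 = 194.2574 /hr

Final: 194.2574 /hr


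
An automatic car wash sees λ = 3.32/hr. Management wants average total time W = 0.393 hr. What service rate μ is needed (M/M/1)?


W = 1/(μ−λ) ⇒ μ − λ = 1/W = 1/0.393 = 2.5445
μ = λ + 1/W = 3.32 + 2.5445 = 5.8645 per hr

Final: 5.8645 /hr


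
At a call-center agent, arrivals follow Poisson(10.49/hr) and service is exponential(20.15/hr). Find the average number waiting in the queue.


ρ = 10.49/20.15 = 0.5206
Lq = ρ²/(1−ρ) = 0.2710/0.4794 = 0.5653

Final: 0.5653


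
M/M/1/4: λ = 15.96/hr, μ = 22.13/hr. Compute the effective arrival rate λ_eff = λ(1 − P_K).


ρ = 0.7212; P_K = (1−ρ)ρ^4/(1−ρ^5) = 0.093706
λ_eff = λ(1 − P_K) = 15.96·(1 − 0.093706) = 15.96·0.906294 = 14.4645 /hr

Final: 14.4645 /hr


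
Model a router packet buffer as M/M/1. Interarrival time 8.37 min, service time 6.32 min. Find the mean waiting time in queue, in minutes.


λ = 60/8.37 = 7.1685 /hr
μ = 60/6.32 = 9.4937 /hr
ρ = λ/μ = 7.1685/9.4937 = 0.7551
Wq = ρ/(μ−λ) = 0.7551/(9.4937−7.1685) = 0.32473 hr
In minutes: 0.32473·60 = 19.484 min

Final: 19.484 min


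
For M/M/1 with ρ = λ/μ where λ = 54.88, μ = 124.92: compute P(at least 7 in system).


ρ = 54.88/124.92 = 0.4393
P(N ≥ n) = ρ^n = 0.4393^7 = 0.003158

Final: 0.003158


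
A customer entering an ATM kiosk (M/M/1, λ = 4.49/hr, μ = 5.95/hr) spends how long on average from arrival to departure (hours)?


W = 1/(μ−λ) = 1/(5.95 − 4.49) = 1/1.46 = 0.6849 hr

Final: 0.6849 hr


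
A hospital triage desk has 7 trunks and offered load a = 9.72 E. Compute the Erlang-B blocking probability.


B(c,a) = (a^c/c!) / Σ_{k=0}^{c} a^k/k!
a^7/7! = 1626.422291
Σ terms (k=0..7): 1.00000 + 9.72000 + 47.23920 + 153.05501 + 371.92367 + 723.01961 + 1171.29177 + 1626.42229 = 4103.671556
B = 1626.422291/4103.671556 = 0.396333

Final: 0.396333


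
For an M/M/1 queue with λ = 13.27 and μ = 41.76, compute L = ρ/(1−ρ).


ρ = λ/μ = 13.27/41.76 = 0.3178
L = ρ/(1−ρ) = 0.3178/(1 − 0.3178) = 0.3178/0.6822 = 0.4658

Final: 0.4658


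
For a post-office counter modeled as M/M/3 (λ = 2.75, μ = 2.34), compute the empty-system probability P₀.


a = λ/μ = 2.75/2.34 = 1.1752; ρ = a/c = 0.3917
Σ_{k=0}^{2} a^k/k! (terms k=0..2) = 1.00000 + 1.17521 + 0.69056 = 2.86578
Tail: a^3/(3!(1−ρ)) = 1.62312/(6·0.6083) = 0.44474
P₀ = 1/(2.86578 + 0.44474) = 1/3.31052 = 0.302067

Final: 0.302067


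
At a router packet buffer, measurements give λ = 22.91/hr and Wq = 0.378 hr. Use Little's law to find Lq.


Lq = λWq = 22.91·0.378 = 8.6600

Final: 8.6600


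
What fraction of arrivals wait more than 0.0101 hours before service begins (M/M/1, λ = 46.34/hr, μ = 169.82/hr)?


ρ = 46.34/169.82 = 0.2729
P(Wq > t) = ρ·e^{−(μ−λ)t} = 0.2729·e^{−1.2471}
= 0.2729·0.287323 = 0.078404

Final: 0.078404


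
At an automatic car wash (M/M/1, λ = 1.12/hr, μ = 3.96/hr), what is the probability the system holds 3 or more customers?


ρ = 1.12/3.96 = 0.2828
P(N ≥ n) = ρ^n = 0.2828^3 = 0.022624

Final: 0.022624


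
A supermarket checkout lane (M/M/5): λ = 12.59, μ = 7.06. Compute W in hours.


a = 1.7833; ρ = 0.3567; P₀ = 0.167406
Lq = P₀·a^c·ρ/(c!(1−ρ)²) = 0.02168
Wq = Lq/λ = 0.02168/12.59 = 0.001722 hr
W = Wq + 1/μ = 0.001722 + 0.14164 = 0.14337 hr

Final: 0.14337 hr


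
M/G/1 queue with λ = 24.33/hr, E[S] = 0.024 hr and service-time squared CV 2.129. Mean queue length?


ρ = λ·E[S] = 24.33·0.024 = 0.5839
Lq = ρ²(1+C_s²)/(2(1−ρ)) = 0.3410·(1+2.129)/(2·0.4161)
= 0.3410·3.1290/0.8322 = 1.28205

Final: 1.28205


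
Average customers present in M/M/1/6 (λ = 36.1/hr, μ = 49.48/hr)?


ρ = 36.1/49.48 = 0.7296
L = ρ[1 − (K+1)ρ^K + Kρ^(K+1)] / [(1−ρ)(1−ρ^(K+1))]
Numerator: 0.7296·(1 − 7·0.150822 + 6·0.110038) = 0.441016
Denominator: (0.2704)·(0.889962) = 0.240657
L = 0.441016/0.240657 = 1.8326

Final: 1.8326


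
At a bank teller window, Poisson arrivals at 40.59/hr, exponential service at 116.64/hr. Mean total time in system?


W = 1/(μ−λ) = 1/(116.64 − 40.59) = 1/76.05 = 0.01315 hr

Final: 0.01315 hr


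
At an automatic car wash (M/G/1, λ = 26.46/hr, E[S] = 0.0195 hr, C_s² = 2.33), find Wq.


ρ = λ·E[S] = 26.46·0.0195 = 0.5160
E[S²] = E[S]²(1+C_s²) = 0.0195²·(1+2.33) = 0.001266
Wq = λ·E[S²]/(2(1−ρ)) = 26.46·0.001266/(2·0.4840) = 0.03461 hr

Final: 0.03461 hr


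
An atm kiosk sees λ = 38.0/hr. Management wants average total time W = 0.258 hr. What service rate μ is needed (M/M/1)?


W = 1/(μ−λ) ⇒ μ − λ = 1/W = 1/0.258 = 3.8760
μ = λ + 1/W = 38.0 + 3.8760 = 41.8760 per hr

Final: 41.8760 /hr


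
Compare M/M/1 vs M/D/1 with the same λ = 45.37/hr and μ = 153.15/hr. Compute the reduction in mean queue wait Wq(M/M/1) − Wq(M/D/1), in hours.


ρ = 45.37/153.15 = 0.2962
Wq(M/M/1) = ρ/(μ−λ) = 0.2962/107.78 = 0.002749 hr
Wq(M/D/1) = ρ/(2(μ−λ)) = 0.001374 hr
Savings = 0.002749 − 0.001374 = 0.001374 hr

Final: 0.001374 hr


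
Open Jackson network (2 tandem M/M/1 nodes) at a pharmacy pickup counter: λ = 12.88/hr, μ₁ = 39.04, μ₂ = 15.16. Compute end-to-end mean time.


Each node sees arrival rate λ = 12.88/hr (tandem ⇒ throughput preserved).
W₁ = 1/(μ₁−λ) = 1/(39.04−12.88) = 0.03823 hr
W₂ = 1/(μ₂−λ) = 1/(15.16−12.88) = 0.43860 hr
W_total = W₁ + W₂ = 0.03823 + 0.43860 = 0.47682 hr

Final: 0.47682 hr


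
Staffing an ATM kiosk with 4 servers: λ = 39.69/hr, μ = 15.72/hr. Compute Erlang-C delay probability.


a = λ/μ = 2.5248; ρ = a/4 = 0.6312
P₀ = 0.071502 (from M/M/c formula)
C(c,a) = [a^c/(c!(1−ρ))]·P₀ = [40.63631/(24·0.3688)]·0.071502
= 4.59108·0.071502 = 0.328270

Final: 0.328270


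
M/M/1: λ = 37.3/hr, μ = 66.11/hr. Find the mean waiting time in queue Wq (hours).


ρ = 37.3/66.11 = 0.5642
Wq = ρ/(μ−λ) = 0.5642/(66.11 − 37.3) = 0.5642/28.81 = 0.01958 hr

Final: 0.01958 hr


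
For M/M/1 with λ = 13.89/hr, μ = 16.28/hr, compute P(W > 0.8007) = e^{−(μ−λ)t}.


W ~ Exponential(μ−λ) for M/M/1.
μ − λ = 16.28 − 13.89 = 2.3900
P(W > t) = e^{−(μ−λ)t} = e^{−1.9137} = 0.147537

Final: 0.147537


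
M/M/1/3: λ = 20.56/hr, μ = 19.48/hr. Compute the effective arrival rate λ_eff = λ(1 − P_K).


ρ = 1.0554; P_K = (1−ρ)ρ^3/(1−ρ^4) = 0.270583
λ_eff = λ(1 − P_K) = 20.56·(1 − 0.270583) = 20.56·0.729417 = 14.9968 /hr

Final: 14.9968 /hr


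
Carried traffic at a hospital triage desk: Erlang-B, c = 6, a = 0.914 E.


B(6,0.914) = 0.0003247 (Erlang-B)
Carried load = a(1 − B) = 0.914·(1 − 0.0003247) = 0.914·0.999675 = 0.9137 E

Final: 0.9137 Erlangs


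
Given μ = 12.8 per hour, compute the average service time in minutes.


Mean service time = 1/μ = 1/12.8 hour = 0.07812 hour
In minutes: 0.07812 × 60 = 4.6875 min

Final: 4.6875 min


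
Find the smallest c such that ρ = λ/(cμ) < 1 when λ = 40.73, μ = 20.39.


Stability requires cμ > λ ⇔ c > λ/μ.
λ/μ = 40.73/20.39 = 1.9975
Minimum integer c = ⌊1.9975⌋ + 1 = 2
Check: 2·20.39 = 40.78 > 40.73, while 1·20.39 = 20.39 ≤ 40.73

Final: 2 servers


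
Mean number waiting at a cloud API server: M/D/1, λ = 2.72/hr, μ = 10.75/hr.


ρ = 2.72/10.75 = 0.2530
M/D/1: Lq = ρ²/(2(1−ρ)) = 0.06402/(2·0.7470) = 0.04285

Final: 0.04285


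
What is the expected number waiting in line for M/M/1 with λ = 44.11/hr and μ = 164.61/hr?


ρ = 44.11/164.61 = 0.2680
Lq = ρ²/(1−ρ) = 0.07181/0.7320 = 0.09809

Final: 0.09809


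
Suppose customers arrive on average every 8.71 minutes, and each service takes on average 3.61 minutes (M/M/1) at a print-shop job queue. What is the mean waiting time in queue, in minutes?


λ = 60/8.71 = 6.8886 /hr
μ = 60/3.61 = 16.6205 /hr
ρ = λ/μ = 6.8886/16.6205 = 0.4145
Wq = ρ/(μ−λ) = 0.4145/(16.6205−6.8886) = 0.04259 hr
In minutes: 0.04259·60 = 2.555 min

Final: 2.555 min


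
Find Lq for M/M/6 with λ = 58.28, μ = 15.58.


a = λ/μ = 3.7407; ρ = a/6 = 0.6234
P₀ = 0.022307
Lq = P₀·a^c·ρ / (c!·(1−ρ)²) = 0.022307·2739.76011·0.6234/(720·0.14179)
= 0.37324

Final: 0.37324


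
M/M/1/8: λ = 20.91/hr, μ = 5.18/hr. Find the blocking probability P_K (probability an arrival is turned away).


ρ = λ/μ = 20.91/5.18 = 4.0367
P_K = (1−ρ)ρ^K/(1−ρ^(K+1)) = (-3.0367·70500.822638)/(1 − 284589.228061)
= -214088.405423/-284588.228061 = 0.752274

Final: 0.752274


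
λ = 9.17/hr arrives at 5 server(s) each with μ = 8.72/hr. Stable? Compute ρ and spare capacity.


Total capacity cμ = 5·8.72 = 43.60/hr
ρ = λ/(cμ) = 9.17/43.60 = 0.2103
Stable ⇔ ρ < 1: YES
Spare capacity = cμ − λ = 43.60 − 9.17 = 34.43/hr

Final: ρ = 0.2103; stable; margin = 34.43/hr


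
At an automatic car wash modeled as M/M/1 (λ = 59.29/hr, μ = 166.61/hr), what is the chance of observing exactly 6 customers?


ρ = 59.29/166.61 = 0.3559
P_n = (1−ρ)·ρ^n = (1 − 0.3559)·0.3559^6 = 0.6441·0.002031 = 0.001308

Final: 0.001308


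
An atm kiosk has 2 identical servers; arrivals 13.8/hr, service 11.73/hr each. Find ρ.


ρ = λ/(cμ) = 13.8/(2·11.73) = 13.8/23.46 = 0.5882

Final: 0.5882


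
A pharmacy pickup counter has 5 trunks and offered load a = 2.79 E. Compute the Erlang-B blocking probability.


B(c,a) = (a^c/c!) / Σ_{k=0}^{c} a^k/k!
a^5/5! = 1.408769
Σ terms (k=0..5): 1.00000 + 2.79000 + 3.89205 + 3.61961 + 2.52468 + 1.40877 = 15.235101
B = 1.408769/15.235101 = 0.092469

Final: 0.092469


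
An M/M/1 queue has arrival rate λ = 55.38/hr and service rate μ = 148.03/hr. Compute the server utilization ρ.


ρ = λ/μ = 55.38/148.03 = 0.3741

Final: 0.3741


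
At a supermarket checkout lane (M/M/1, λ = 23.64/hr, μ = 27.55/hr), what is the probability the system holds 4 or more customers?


ρ = 23.64/27.55 = 0.8581
P(N ≥ n) = ρ^n = 0.8581^4 = 0.542130

Final: 0.542130


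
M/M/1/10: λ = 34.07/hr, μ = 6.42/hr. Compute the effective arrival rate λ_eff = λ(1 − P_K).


ρ = 5.3069; P_K = (1−ρ)ρ^10/(1−ρ^11) = 0.811564
λ_eff = λ(1 − P_K) = 34.07·(1 − 0.811564) = 34.07·0.188436 = 6.4200 /hr

Final: 6.4200 /hr
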